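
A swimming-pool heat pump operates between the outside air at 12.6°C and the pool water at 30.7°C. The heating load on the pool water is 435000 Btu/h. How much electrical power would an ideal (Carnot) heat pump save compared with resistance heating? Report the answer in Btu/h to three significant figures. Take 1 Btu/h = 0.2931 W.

In absolute terms T_C = 285.75 K and T_H = 303.85 K, so ΔT = 18.10 K.
COP_Carnot = T_H/ΔT = 303.85/18.10 = 16.79.
Resistance heating needs Ẇ_res = Q̇_H = 435000 Btu/h; the reversible heat pump needs only Ẇ_hp = Q̇_H/COP = 25910 Btu/h.
Saving = 435000 − 25910 = 409100 Btu/h.

409000 Btu/h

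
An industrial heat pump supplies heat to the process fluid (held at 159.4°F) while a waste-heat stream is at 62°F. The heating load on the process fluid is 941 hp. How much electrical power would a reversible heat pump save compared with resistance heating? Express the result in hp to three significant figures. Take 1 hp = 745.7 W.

793 hp

In absolute terms T_C = 289.82 K and T_H = 343.93 K, so ΔT = 54.11 K.
COP_Carnot = T_H/ΔT = 343.93/54.11 = 6.356.
Resistance heating needs Ẇ_res = Q̇_H = 941.0 hp; the reversible heat pump needs only Ẇ_hp = Q̇_H/COP = 148.1 hp.
Saving = 941.0 − 148.1 = 792.9 hp.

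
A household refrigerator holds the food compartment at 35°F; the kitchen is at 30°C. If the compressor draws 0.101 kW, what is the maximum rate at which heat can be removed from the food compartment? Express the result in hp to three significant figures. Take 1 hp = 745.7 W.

In absolute terms T_C = 274.82 K and T_H = 303.15 K, so ΔT = 28.33 K.
COP_Carnot = T_C/ΔT = 274.82/28.33 = 9.699.
Q̇_max = COP_Carnot × Ẇ = 9.699 × 0.1010 kW = 0.9796 kW = 1.314 hp.

1.31 hp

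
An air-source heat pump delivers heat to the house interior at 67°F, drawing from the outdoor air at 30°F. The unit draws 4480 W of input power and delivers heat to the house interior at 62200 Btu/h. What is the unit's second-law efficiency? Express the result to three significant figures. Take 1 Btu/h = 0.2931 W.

Converting, Q̇_H = 62200 Btu/h = 18230 W, so COP_actual = Q̇_H/Ẇ = 18230/4480 = 4.069.
In absolute terms T_C = 272.04 K and T_H = 292.59 K, so ΔT = 20.56 K.
COP_Carnot = T_H/ΔT = 292.59/20.56 = 14.23.
η_II = COP_actual/COP_Carnot = 4.069/14.23 = 0.2859.

0.286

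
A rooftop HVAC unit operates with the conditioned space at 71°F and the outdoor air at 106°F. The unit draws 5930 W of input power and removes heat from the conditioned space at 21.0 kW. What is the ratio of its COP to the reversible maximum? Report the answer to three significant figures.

Converting, Q̇_C = 21.00 kW = 21000 W, so COP_actual = Q̇_C/Ẇ = 21000/5930 = 3.541.
In absolute terms T_C = 294.82 K and T_H = 314.26 K, so ΔT = 19.44 K.
COP_Carnot = T_C/ΔT = 294.82/19.44 = 15.16.
η_II = COP_actual/COP_Carnot = 3.541/15.16 = 0.2336.

0.234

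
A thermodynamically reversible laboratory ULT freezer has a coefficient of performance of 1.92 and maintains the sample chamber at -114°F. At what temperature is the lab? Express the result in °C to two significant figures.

19 °C

COP_R = T_C/(T_H − T_C) gives T_H − T_C = T_C/COP.
With T_C = 192.04 K, T_H = 192.04 × (1 + 1/1.92) = 292.06 K.
Converting, 292.06 K = 18.91°C.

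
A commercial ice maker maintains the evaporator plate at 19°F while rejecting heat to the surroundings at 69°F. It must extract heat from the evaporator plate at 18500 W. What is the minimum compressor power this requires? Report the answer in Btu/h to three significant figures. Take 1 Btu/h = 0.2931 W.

In absolute terms T_C = 265.93 K and T_H = 293.71 K, so ΔT = 27.78 K.
COP_Carnot = T_C/ΔT = 265.93/27.78 = 9.573.
Ẇ_min = Q̇/COP_Carnot = 18500/9.573 = 1932 W = 6593 Btu/h.

6590 Btu/h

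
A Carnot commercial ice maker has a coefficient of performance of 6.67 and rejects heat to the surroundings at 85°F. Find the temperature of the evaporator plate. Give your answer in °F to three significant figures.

For a Carnot refrigerator COP_R = T_C/(T_H − T_C), so T_C = COP·T_H/(1 + COP).
With T_H = 302.59 K, T_C = 6.67 × 302.59/7.670 = 263.14 K.
Converting, 263.14 K = 13.99°F.

14.0 °F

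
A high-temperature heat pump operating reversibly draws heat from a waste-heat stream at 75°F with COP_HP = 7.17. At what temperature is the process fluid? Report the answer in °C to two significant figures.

72 °C

COP_HP = T_H/(T_H − T_C) rearranges to T_H = COP·T_C/(COP − 1).
With T_C = 297.04 K, T_H = 7.17 × 297.04/6.170 = 345.18 K.
Converting, 345.18 K = 72.03°C.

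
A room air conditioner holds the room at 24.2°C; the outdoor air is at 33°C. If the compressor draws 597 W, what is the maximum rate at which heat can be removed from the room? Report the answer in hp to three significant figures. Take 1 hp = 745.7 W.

27.1 hp

In absolute terms T_C = 297.35 K and T_H = 306.15 K, so ΔT = 8.800 K.
COP_Carnot = T_C/ΔT = 297.35/8.800 = 33.79.
Q̇_max = COP_Carnot × Ẇ = 33.79 × 597.0 W = 20170 W = 27.05 hp.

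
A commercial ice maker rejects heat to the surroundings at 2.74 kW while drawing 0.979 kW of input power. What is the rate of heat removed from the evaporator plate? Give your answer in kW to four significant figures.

1.761 kW

For a cyclic device the first law requires Q̇_H = Q̇_C + Ẇ.
Q̇_C = Q̇_H − Ẇ = 1.761 kW.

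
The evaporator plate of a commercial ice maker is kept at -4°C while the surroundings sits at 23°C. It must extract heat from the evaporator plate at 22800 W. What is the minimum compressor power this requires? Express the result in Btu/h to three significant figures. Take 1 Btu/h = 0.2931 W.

In absolute terms T_C = 269.15 K and T_H = 296.15 K, so ΔT = 27.00 K.
COP_Carnot = T_C/ΔT = 269.15/27.00 = 9.969.
Ẇ_min = Q̇/COP_Carnot = 22800/9.969 = 2287 W = 7803 Btu/h.

7800 Btu/h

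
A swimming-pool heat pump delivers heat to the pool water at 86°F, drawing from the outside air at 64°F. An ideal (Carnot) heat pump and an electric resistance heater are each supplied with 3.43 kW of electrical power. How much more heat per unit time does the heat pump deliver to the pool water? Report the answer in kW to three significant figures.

81.6 kW

In absolute terms T_C = 290.93 K and T_H = 303.15 K, so ΔT = 12.22 K.
COP_Carnot = T_H/ΔT = 303.15/12.22 = 24.80.
The heat pump delivers Q̇_H = COP × Ẇ = 85.07 kW; the resistance heater delivers Ẇ = 3.430 kW.
Extra = (COP − 1)·Ẇ = 81.64 kW.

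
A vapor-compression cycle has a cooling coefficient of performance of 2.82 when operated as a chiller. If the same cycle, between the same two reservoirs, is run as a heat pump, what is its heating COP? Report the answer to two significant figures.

3.8

The first law on one cycle gives Q_H = Q_C + W, so Q_H/W = Q_C/W + 1.
COP_HP = COP_R + 1 = 2.82 + 1 = 3.82.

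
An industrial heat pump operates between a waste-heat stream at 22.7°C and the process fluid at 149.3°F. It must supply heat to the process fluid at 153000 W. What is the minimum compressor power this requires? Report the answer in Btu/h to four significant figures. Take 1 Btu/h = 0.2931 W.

65520 Btu/h

In absolute terms T_C = 295.85 K and T_H = 338.32 K, so ΔT = 42.47 K.
COP_Carnot = T_H/ΔT = 338.32/42.47 = 7.967.
Ẇ_min = Q̇/COP_Carnot = 153000/7.967 = 19210 W = 65520 Btu/h.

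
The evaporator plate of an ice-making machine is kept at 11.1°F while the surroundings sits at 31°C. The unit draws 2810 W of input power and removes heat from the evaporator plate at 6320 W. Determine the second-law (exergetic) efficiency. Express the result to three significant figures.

COP_actual = Q̇_C/Ẇ = 6320/2810 = 2.249.
In absolute terms T_C = 261.54 K and T_H = 304.15 K, so ΔT = 42.61 K.
COP_Carnot = T_C/ΔT = 261.54/42.61 = 6.138.
η_II = COP_actual/COP_Carnot = 2.249/6.138 = 0.3664.

0.366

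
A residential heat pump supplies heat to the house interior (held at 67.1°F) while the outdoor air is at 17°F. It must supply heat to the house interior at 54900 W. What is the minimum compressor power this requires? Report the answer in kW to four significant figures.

5.221 kW

In absolute terms T_C = 264.82 K and T_H = 292.65 K, so ΔT = 27.83 K.
COP_Carnot = T_H/ΔT = 292.65/27.83 = 10.51.
Ẇ_min = Q̇/COP_Carnot = 54900/10.51 = 5221 W = 5.221 kW.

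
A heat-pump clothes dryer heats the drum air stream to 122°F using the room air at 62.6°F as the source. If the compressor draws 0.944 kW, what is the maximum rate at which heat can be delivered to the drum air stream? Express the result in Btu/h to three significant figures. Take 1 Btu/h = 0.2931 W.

In absolute terms T_C = 290.15 K and T_H = 323.15 K, so ΔT = 33.00 K.
COP_Carnot = T_H/ΔT = 323.15/33.00 = 9.792.
Q̇_max = COP_Carnot × Ẇ = 9.792 × 0.9440 kW = 9.244 kW = 31540 Btu/h.

31500 Btu/h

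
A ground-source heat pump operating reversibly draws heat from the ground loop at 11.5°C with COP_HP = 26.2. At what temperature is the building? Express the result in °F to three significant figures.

73.0 °F

COP_HP = T_H/(T_H − T_C) rearranges to T_H = COP·T_C/(COP − 1).
With T_C = 284.65 K, T_H = 26.2 × 284.65/25.20 = 295.95 K.
Converting, 295.95 K = 73.03°F.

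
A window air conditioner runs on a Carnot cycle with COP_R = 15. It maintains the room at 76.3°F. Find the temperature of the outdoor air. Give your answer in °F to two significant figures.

110 °F

COP_R = T_C/(T_H − T_C) gives T_H − T_C = T_C/COP.
With T_C = 297.76 K, T_H = 297.76 × (1 + 1/15) = 317.61 K.
Converting, 317.61 K = 112.03°F.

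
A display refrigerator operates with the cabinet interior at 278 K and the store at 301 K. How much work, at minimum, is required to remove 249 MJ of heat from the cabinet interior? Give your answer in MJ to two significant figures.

The reservoir spacing is ΔT = 301 − 278 = 23.00 K.
The reversible limit is COP_R = T_C/ΔT = 12.09, so W_min = Q_C/COP = Q_C·ΔT/T_C.
W_min = 249.0 × 23.00/278.00 = 20.60 MJ.

21 MJ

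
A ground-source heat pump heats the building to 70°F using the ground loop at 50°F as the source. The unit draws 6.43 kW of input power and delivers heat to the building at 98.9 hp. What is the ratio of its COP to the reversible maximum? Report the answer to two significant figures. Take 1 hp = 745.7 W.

0.43

Converting, Q̇_H = 98.90 hp = 73.75 kW, so COP_actual = Q̇_H/Ẇ = 73.75/6.430 = 11.47.
In absolute terms T_C = 283.15 K and T_H = 294.26 K, so ΔT = 11.11 K.
COP_Carnot = T_H/ΔT = 294.26/11.11 = 26.48.
η_II = COP_actual/COP_Carnot = 11.47/26.48 = 0.4331.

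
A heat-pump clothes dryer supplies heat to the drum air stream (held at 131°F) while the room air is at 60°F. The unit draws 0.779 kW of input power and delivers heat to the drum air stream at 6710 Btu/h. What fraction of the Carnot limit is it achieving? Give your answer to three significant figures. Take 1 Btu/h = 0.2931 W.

0.303

Converting, Q̇_H = 6710 Btu/h = 1.967 kW, so COP_actual = Q̇_H/Ẇ = 1.967/0.7790 = 2.525.
In absolute terms T_C = 288.71 K and T_H = 328.15 K, so ΔT = 39.44 K.
COP_Carnot = T_H/ΔT = 328.15/39.44 = 8.319.
η_II = COP_actual/COP_Carnot = 2.525/8.319 = 0.3035.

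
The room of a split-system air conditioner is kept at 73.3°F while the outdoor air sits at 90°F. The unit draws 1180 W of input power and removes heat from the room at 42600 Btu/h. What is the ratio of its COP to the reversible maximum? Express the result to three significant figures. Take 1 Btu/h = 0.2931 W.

Converting, Q̇_C = 42600 Btu/h = 12490 W, so COP_actual = Q̇_C/Ẇ = 12490/1180 = 10.58.
In absolute terms T_C = 296.09 K and T_H = 305.37 K, so ΔT = 9.278 K.
COP_Carnot = T_C/ΔT = 296.09/9.278 = 31.91.
η_II = COP_actual/COP_Carnot = 10.58/31.91 = 0.3316.

0.332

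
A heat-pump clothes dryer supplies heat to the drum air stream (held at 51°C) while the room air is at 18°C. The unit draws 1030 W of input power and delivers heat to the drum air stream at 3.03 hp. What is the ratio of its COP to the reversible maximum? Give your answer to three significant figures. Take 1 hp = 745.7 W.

Converting, Q̇_H = 3.030 hp = 2259 W, so COP_actual = Q̇_H/Ẇ = 2259/1030 = 2.194.
In absolute terms T_C = 291.15 K and T_H = 324.15 K, so ΔT = 33.00 K.
COP_Carnot = T_H/ΔT = 324.15/33.00 = 9.823.
η_II = COP_actual/COP_Carnot = 2.194/9.823 = 0.2233.

0.223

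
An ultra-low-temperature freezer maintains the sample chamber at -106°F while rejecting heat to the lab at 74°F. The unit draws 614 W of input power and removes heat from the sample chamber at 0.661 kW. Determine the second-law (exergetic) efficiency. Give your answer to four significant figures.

0.5479

Converting, Q̇_C = 0.6610 kW = 661.0 W, so COP_actual = Q̇_C/Ẇ = 661.0/614.0 = 1.077.
In absolute terms T_C = 196.48 K and T_H = 296.48 K, so ΔT = 100.0 K.
COP_Carnot = T_C/ΔT = 196.48/100.0 = 1.965.
η_II = COP_actual/COP_Carnot = 1.077/1.965 = 0.5479.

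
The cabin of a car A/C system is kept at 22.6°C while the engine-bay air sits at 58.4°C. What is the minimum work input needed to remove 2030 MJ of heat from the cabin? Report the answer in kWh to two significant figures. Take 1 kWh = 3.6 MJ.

In absolute terms T_C = 295.75 K and T_H = 331.55 K, so ΔT = 35.80 K.
The reversible limit is COP_R = T_C/ΔT = 8.261, so W_min = Q_C/COP = Q_C·ΔT/T_C.
W_min = 2030 × 35.80/295.75 = 245.7 MJ = 68.26 kWh.

68 kWh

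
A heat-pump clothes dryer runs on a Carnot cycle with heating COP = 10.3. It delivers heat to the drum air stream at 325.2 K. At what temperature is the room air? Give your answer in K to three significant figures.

COP_HP = T_H/(T_H − T_C) gives T_H − T_C = T_H/COP.
With T_H = 325.20 K, T_C = 325.20 × (1 − 1/10.3) = 293.63 K.

294 K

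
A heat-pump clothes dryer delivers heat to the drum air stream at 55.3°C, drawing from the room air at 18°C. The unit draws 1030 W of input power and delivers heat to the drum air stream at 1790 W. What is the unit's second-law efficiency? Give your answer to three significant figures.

COP_actual = Q̇_H/Ẇ = 1790/1030 = 1.738.
In absolute terms T_C = 291.15 K and T_H = 328.45 K, so ΔT = 37.30 K.
COP_Carnot = T_H/ΔT = 328.45/37.30 = 8.806.
η_II = COP_actual/COP_Carnot = 1.738/8.806 = 0.1974.

0.197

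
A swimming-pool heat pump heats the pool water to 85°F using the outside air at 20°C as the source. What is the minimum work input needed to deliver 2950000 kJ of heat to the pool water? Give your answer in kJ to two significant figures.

In absolute terms T_C = 293.15 K and T_H = 302.59 K, so ΔT = 9.444 K.
The reversible limit is COP_HP = T_H/ΔT = 32.04, so W_min = Q_H/COP = Q_H·ΔT/T_H.
W_min = 2950000 × 9.444/302.59 = 92070 kJ.

92000 kJ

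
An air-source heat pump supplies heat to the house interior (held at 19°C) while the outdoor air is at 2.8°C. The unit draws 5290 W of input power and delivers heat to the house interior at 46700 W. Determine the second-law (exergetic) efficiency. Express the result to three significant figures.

0.490

COP_actual = Q̇_H/Ẇ = 46700/5290 = 8.828.
In absolute terms T_C = 275.95 K and T_H = 292.15 K, so ΔT = 16.20 K.
COP_Carnot = T_H/ΔT = 292.15/16.20 = 18.03.
η_II = COP_actual/COP_Carnot = 8.828/18.03 = 0.4895.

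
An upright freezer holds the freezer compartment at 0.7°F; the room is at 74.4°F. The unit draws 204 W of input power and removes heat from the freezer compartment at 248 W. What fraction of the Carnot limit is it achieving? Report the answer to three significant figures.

0.195

COP_actual = Q̇_C/Ẇ = 248.0/204.0 = 1.216.
In absolute terms T_C = 255.76 K and T_H = 296.71 K, so ΔT = 40.94 K.
COP_Carnot = T_C/ΔT = 255.76/40.94 = 6.247.
η_II = COP_actual/COP_Carnot = 1.216/6.247 = 0.1946.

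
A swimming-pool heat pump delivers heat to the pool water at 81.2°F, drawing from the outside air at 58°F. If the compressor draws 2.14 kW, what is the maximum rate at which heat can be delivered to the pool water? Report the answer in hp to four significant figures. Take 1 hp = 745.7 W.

66.90 hp

In absolute terms T_C = 287.59 K and T_H = 300.48 K, so ΔT = 12.89 K.
COP_Carnot = T_H/ΔT = 300.48/12.89 = 23.31.
Q̇_max = COP_Carnot × Ẇ = 23.31 × 2.140 kW = 49.89 kW = 66.90 hp.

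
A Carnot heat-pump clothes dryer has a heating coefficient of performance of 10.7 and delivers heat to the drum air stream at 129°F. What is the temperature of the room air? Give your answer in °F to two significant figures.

74 °F

COP_HP = T_H/(T_H − T_C) gives T_H − T_C = T_H/COP.
With T_H = 327.04 K, T_C = 327.04 × (1 − 1/10.7) = 296.47 K.
Converting, 296.47 K = 73.98°F.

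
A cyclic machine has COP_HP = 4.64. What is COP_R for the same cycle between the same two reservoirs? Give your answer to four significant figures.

Since Q_H = Q_C + W for any cycle, COP_R = Q_C/W = Q_H/W − 1.
COP_R = 4.64 − 1 = 3.64.

3.640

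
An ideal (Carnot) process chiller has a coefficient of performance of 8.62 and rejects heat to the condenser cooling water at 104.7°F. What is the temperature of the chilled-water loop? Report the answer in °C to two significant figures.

7.8 °C

For a Carnot refrigerator COP_R = T_C/(T_H − T_C), so T_C = COP·T_H/(1 + COP).
With T_H = 313.54 K, T_C = 8.62 × 313.54/9.620 = 280.95 K.
Converting, 280.95 K = 7.80°C.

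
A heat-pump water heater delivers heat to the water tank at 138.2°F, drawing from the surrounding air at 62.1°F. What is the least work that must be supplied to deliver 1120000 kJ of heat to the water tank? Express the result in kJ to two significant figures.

In absolute terms T_C = 289.87 K and T_H = 332.15 K, so ΔT = 42.28 K.
The reversible limit is COP_HP = T_H/ΔT = 7.856, so W_min = Q_H/COP = Q_H·ΔT/T_H.
W_min = 1120000 × 42.28/332.15 = 142600 kJ.

140000 kJ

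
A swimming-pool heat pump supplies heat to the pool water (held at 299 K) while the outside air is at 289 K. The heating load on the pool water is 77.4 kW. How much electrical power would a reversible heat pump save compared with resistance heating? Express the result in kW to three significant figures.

The reservoir spacing is ΔT = 299 − 289 = 10.00 K.
COP_Carnot = T_H/ΔT = 299.00/10.00 = 29.90.
Resistance heating needs Ẇ_res = Q̇_H = 77.40 kW; the reversible heat pump needs only Ẇ_hp = Q̇_H/COP = 2.589 kW.
Saving = 77.40 − 2.589 = 74.81 kW.

74.8 kW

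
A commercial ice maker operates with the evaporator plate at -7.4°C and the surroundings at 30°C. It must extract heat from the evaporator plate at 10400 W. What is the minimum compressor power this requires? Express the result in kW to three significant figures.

In absolute terms T_C = 265.75 K and T_H = 303.15 K, so ΔT = 37.40 K.
COP_Carnot = T_C/ΔT = 265.75/37.40 = 7.106.
Ẇ_min = Q̇/COP_Carnot = 10400/7.106 = 1464 W = 1.464 kW.

1.46 kW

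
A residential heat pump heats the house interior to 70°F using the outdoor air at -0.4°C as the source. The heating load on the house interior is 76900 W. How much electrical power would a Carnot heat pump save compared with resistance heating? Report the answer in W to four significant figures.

71280 W

In absolute terms T_C = 272.75 K and T_H = 294.26 K, so ΔT = 21.51 K.
COP_Carnot = T_H/ΔT = 294.26/21.51 = 13.68.
Resistance heating needs Ẇ_res = Q̇_H = 76900 W; the reversible heat pump needs only Ẇ_hp = Q̇_H/COP = 5622 W.
Saving = 76900 − 5622 = 71280 W.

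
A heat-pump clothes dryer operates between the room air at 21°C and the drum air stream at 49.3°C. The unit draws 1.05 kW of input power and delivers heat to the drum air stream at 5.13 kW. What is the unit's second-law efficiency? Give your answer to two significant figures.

COP_actual = Q̇_H/Ẇ = 5.130/1.050 = 4.886.
In absolute terms T_C = 294.15 K and T_H = 322.45 K, so ΔT = 28.30 K.
COP_Carnot = T_H/ΔT = 322.45/28.30 = 11.39.
η_II = COP_actual/COP_Carnot = 4.886/11.39 = 0.4288.

0.43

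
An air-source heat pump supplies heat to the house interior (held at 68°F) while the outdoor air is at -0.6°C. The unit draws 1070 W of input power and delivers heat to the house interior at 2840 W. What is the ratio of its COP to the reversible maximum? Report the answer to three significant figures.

0.187

COP_actual = Q̇_H/Ẇ = 2840/1070 = 2.654.
In absolute terms T_C = 272.55 K and T_H = 293.15 K, so ΔT = 20.60 K.
COP_Carnot = T_H/ΔT = 293.15/20.60 = 14.23.
η_II = COP_actual/COP_Carnot = 2.654/14.23 = 0.1865.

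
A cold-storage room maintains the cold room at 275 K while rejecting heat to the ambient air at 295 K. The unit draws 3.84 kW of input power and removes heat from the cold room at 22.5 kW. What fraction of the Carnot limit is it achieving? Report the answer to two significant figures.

COP_actual = Q̇_C/Ẇ = 22.50/3.840 = 5.859.
The reservoir spacing is ΔT = 295 − 275 = 20.00 K.
COP_Carnot = T_C/ΔT = 275.00/20.00 = 13.75.
η_II = COP_actual/COP_Carnot = 5.859/13.75 = 0.4261.

0.43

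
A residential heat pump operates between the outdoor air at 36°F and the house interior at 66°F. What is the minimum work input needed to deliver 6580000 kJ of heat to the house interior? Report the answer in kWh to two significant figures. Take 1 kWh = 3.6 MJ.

In absolute terms T_C = 275.37 K and T_H = 292.04 K, so ΔT = 16.67 K.
The reversible limit is COP_HP = T_H/ΔT = 17.52, so W_min = Q_H/COP = Q_H·ΔT/T_H.
W_min = 6580000 × 16.67/292.04 = 375500 kJ = 104.3 kWh.

100 kWh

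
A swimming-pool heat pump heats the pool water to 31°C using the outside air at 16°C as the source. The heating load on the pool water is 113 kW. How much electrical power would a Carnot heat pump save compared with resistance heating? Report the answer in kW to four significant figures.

107.4 kW

In absolute terms T_C = 289.15 K and T_H = 304.15 K, so ΔT = 15.00 K.
COP_Carnot = T_H/ΔT = 304.15/15.00 = 20.28.
Resistance heating needs Ẇ_res = Q̇_H = 113.0 kW; the reversible heat pump needs only Ẇ_hp = Q̇_H/COP = 5.573 kW.
Saving = 113.0 − 5.573 = 107.4 kW.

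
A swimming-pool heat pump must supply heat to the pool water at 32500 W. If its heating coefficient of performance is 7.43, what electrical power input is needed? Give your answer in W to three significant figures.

4370 W

Ẇ = Q̇_H/COP_HP = 32500/7.43 = 4374 W.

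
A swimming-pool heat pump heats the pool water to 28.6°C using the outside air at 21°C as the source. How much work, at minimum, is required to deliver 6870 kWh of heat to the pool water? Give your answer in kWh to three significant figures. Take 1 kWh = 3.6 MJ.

173 kWh

In absolute terms T_C = 294.15 K and T_H = 301.75 K, so ΔT = 7.600 K.
The reversible limit is COP_HP = T_H/ΔT = 39.70, so W_min = Q_H/COP = Q_H·ΔT/T_H.
W_min = 6870 × 7.600/301.75 = 173.0 kWh.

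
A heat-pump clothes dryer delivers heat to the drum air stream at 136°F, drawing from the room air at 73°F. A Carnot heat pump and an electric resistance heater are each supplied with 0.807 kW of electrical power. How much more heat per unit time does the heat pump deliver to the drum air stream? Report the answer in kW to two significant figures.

6.8 kW

In absolute terms T_C = 295.93 K and T_H = 330.93 K, so ΔT = 35.00 K.
COP_Carnot = T_H/ΔT = 330.93/35.00 = 9.455.
The heat pump delivers Q̇_H = COP × Ẇ = 7.630 kW; the resistance heater delivers Ẇ = 0.8070 kW.
Extra = (COP − 1)·Ẇ = 6.823 kW.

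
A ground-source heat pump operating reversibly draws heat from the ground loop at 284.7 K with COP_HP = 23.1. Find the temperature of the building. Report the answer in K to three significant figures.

298 K

COP_HP = T_H/(T_H − T_C) rearranges to T_H = COP·T_C/(COP − 1).
With T_C = 284.70 K, T_H = 23.1 × 284.70/22.10 = 297.58 K.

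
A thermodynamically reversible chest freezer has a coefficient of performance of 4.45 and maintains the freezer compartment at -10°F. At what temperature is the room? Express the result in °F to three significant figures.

COP_R = T_C/(T_H − T_C) gives T_H − T_C = T_C/COP.
With T_C = 249.82 K, T_H = 249.82 × (1 + 1/4.45) = 305.96 K.
Converting, 305.96 K = 91.05°F.

91.0 °F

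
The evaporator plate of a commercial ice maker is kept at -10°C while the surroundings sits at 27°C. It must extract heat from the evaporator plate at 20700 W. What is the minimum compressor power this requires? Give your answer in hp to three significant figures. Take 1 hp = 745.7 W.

In absolute terms T_C = 263.15 K and T_H = 300.15 K, so ΔT = 37.00 K.
COP_Carnot = T_C/ΔT = 263.15/37.00 = 7.112.
Ẇ_min = Q̇/COP_Carnot = 20700/7.112 = 2911 W = 3.903 hp.

3.90 hp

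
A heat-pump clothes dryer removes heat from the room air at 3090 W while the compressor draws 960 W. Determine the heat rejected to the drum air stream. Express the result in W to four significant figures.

For a cyclic device the first law requires Q̇_H = Q̇_C + Ẇ.
Q̇_H = Q̇_C + Ẇ = 4050 W.

4050 W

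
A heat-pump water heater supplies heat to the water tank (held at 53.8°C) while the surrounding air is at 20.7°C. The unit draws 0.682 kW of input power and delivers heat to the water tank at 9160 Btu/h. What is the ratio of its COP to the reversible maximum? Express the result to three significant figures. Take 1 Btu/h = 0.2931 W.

Converting, Q̇_H = 9160 Btu/h = 2.685 kW, so COP_actual = Q̇_H/Ẇ = 2.685/0.6820 = 3.937.
In absolute terms T_C = 293.85 K and T_H = 326.95 K, so ΔT = 33.10 K.
COP_Carnot = T_H/ΔT = 326.95/33.10 = 9.878.
η_II = COP_actual/COP_Carnot = 3.937/9.878 = 0.3985.

0.399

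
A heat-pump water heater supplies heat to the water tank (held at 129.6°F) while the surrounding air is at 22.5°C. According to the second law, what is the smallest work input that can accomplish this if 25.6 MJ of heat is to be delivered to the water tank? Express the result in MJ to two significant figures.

In absolute terms T_C = 295.65 K and T_H = 327.37 K, so ΔT = 31.72 K.
The reversible limit is COP_HP = T_H/ΔT = 10.32, so W_min = Q_H/COP = Q_H·ΔT/T_H.
W_min = 25.60 × 31.72/327.37 = 2.481 MJ.

2.5 MJ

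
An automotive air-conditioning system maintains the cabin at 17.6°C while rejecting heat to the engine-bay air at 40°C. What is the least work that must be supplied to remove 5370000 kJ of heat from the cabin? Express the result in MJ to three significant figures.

In absolute terms T_C = 290.75 K and T_H = 313.15 K, so ΔT = 22.40 K.
The reversible limit is COP_R = T_C/ΔT = 12.98, so W_min = Q_C/COP = Q_C·ΔT/T_C.
W_min = 5370000 × 22.40/290.75 = 413700 kJ = 413.7 MJ.

414 MJ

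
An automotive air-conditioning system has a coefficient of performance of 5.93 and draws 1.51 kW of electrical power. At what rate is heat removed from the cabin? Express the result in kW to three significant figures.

8.95 kW

Q̇_C = COP × Ẇ = 5.93 × 1.510 = 8.954 kW.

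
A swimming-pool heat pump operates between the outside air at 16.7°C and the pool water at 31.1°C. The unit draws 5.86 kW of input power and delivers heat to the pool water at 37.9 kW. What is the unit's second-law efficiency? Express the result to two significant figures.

0.31

COP_actual = Q̇_H/Ẇ = 37.90/5.860 = 6.468.
In absolute terms T_C = 289.85 K and T_H = 304.25 K, so ΔT = 14.40 K.
COP_Carnot = T_H/ΔT = 304.25/14.40 = 21.13.
η_II = COP_actual/COP_Carnot = 6.468/21.13 = 0.3061.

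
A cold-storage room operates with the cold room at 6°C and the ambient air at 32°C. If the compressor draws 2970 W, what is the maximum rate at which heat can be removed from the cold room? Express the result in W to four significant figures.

In absolute terms T_C = 279.15 K and T_H = 305.15 K, so ΔT = 26.00 K.
COP_Carnot = T_C/ΔT = 279.15/26.00 = 10.74.
Q̇_max = COP_Carnot × Ẇ = 10.74 × 2970 W = 31890 W.

31890 W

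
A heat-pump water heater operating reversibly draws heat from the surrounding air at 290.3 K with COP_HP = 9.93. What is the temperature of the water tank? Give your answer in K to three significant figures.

323 K

COP_HP = T_H/(T_H − T_C) rearranges to T_H = COP·T_C/(COP − 1).
With T_C = 290.30 K, T_H = 9.93 × 290.30/8.930 = 322.81 K.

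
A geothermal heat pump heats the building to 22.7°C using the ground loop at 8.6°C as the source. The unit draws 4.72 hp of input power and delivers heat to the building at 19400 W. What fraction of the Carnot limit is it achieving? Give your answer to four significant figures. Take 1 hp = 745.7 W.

0.2627

Converting, Q̇_H = 19400 W = 26.02 hp, so COP_actual = Q̇_H/Ẇ = 26.02/4.720 = 5.512.
In absolute terms T_C = 281.75 K and T_H = 295.85 K, so ΔT = 14.10 K.
COP_Carnot = T_H/ΔT = 295.85/14.10 = 20.98.
η_II = COP_actual/COP_Carnot = 5.512/20.98 = 0.2627.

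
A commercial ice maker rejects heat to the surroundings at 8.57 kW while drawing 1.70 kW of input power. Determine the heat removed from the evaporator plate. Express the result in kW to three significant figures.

For a cyclic device the first law requires Q̇_H = Q̇_C + Ẇ.
Q̇_C = Q̇_H − Ẇ = 6.870 kW.

6.87 kW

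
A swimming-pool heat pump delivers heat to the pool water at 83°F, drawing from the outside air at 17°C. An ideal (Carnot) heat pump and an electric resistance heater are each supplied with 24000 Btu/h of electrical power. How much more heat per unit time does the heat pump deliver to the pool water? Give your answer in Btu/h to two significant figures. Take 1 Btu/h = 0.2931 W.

In absolute terms T_C = 290.15 K and T_H = 301.48 K, so ΔT = 11.33 K.
COP_Carnot = T_H/ΔT = 301.48/11.33 = 26.60.
The heat pump delivers Q̇_H = COP × Ẇ = 638400 Btu/h; the resistance heater delivers Ẇ = 24000 Btu/h.
Extra = (COP − 1)·Ẇ = 614400 Btu/h.

610000 Btu/h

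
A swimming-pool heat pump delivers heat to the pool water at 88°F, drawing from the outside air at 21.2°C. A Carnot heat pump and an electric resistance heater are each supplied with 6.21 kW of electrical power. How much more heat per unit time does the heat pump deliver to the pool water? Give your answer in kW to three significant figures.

In absolute terms T_C = 294.35 K and T_H = 304.26 K, so ΔT = 9.911 K.
COP_Carnot = T_H/ΔT = 304.26/9.911 = 30.70.
The heat pump delivers Q̇_H = COP × Ẇ = 190.6 kW; the resistance heater delivers Ẇ = 6.210 kW.
Extra = (COP − 1)·Ẇ = 184.4 kW.

184 kW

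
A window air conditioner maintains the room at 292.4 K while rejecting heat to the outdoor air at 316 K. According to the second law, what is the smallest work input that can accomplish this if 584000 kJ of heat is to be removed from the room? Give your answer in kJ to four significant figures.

The reservoir spacing is ΔT = 316 − 292.4 = 23.60 K.
The reversible limit is COP_R = T_C/ΔT = 12.39, so W_min = Q_C/COP = Q_C·ΔT/T_C.
W_min = 584000 × 23.60/292.40 = 47140 kJ.

47140 kJ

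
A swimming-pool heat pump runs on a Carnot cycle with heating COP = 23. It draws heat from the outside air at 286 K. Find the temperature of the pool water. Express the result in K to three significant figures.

299 K

COP_HP = T_H/(T_H − T_C) rearranges to T_H = COP·T_C/(COP − 1).
With T_C = 286.00 K, T_H = 23 × 286.00/22.00 = 299.00 K.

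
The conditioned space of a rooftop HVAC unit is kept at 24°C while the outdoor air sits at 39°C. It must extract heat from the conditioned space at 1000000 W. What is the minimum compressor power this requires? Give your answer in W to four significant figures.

50480 W

In absolute terms T_C = 297.15 K and T_H = 312.15 K, so ΔT = 15.00 K.
COP_Carnot = T_C/ΔT = 297.15/15.00 = 19.81.
Ẇ_min = Q̇/COP_Carnot = 1000000/19.81 = 50480 W.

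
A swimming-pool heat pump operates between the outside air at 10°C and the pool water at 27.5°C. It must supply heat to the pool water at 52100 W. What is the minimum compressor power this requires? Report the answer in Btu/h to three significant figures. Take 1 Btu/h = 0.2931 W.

In absolute terms T_C = 283.15 K and T_H = 300.65 K, so ΔT = 17.50 K.
COP_Carnot = T_H/ΔT = 300.65/17.50 = 17.18.
Ẇ_min = Q̇/COP_Carnot = 52100/17.18 = 3033 W = 10350 Btu/h.

10300 Btu/h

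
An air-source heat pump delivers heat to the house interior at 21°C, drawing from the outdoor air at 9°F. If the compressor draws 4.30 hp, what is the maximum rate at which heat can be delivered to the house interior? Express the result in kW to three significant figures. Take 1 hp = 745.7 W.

27.9 kW

In absolute terms T_C = 260.37 K and T_H = 294.15 K, so ΔT = 33.78 K.
COP_Carnot = T_H/ΔT = 294.15/33.78 = 8.708.
Q̇_max = COP_Carnot × Ẇ = 8.708 × 4.300 hp = 37.45 hp = 27.92 kW.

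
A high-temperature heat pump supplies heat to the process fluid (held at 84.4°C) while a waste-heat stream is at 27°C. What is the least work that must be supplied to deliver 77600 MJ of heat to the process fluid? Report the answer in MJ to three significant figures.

In absolute terms T_C = 300.15 K and T_H = 357.55 K, so ΔT = 57.40 K.
The reversible limit is COP_HP = T_H/ΔT = 6.229, so W_min = Q_H/COP = Q_H·ΔT/T_H.
W_min = 77600 × 57.40/357.55 = 12460 MJ.

12500 MJ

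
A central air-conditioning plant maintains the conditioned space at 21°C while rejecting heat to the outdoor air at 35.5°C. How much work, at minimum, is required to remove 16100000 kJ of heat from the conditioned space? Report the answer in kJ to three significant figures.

794000 kJ

In absolute terms T_C = 294.15 K and T_H = 308.65 K, so ΔT = 14.50 K.
The reversible limit is COP_R = T_C/ΔT = 20.29, so W_min = Q_C/COP = Q_C·ΔT/T_C.
W_min = 16100000 × 14.50/294.15 = 793600 kJ.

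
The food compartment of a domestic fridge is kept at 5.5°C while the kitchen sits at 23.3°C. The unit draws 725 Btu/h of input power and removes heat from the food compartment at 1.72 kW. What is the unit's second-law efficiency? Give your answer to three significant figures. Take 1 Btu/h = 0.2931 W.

Converting, Q̇_C = 1.720 kW = 5868 Btu/h, so COP_actual = Q̇_C/Ẇ = 5868/725.0 = 8.094.
In absolute terms T_C = 278.65 K and T_H = 296.45 K, so ΔT = 17.80 K.
COP_Carnot = T_C/ΔT = 278.65/17.80 = 15.65.
η_II = COP_actual/COP_Carnot = 8.094/15.65 = 0.5171.

0.517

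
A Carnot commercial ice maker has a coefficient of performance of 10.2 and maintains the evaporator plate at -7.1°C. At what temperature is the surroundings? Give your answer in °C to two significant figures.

COP_R = T_C/(T_H − T_C) gives T_H − T_C = T_C/COP.
With T_C = 266.05 K, T_H = 266.05 × (1 + 1/10.2) = 292.13 K.
Converting, 292.13 K = 18.98°C.

19 °C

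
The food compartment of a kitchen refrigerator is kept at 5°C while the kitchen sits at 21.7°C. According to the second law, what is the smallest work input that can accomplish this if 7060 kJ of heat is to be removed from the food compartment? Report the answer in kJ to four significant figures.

In absolute terms T_C = 278.15 K and T_H = 294.85 K, so ΔT = 16.70 K.
The reversible limit is COP_R = T_C/ΔT = 16.66, so W_min = Q_C/COP = Q_C·ΔT/T_C.
W_min = 7060 × 16.70/278.15 = 423.9 kJ.

423.9 kJ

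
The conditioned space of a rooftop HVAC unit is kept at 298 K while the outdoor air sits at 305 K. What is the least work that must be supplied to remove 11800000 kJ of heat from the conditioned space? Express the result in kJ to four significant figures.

The reservoir spacing is ΔT = 305 − 298 = 7.000 K.
The reversible limit is COP_R = T_C/ΔT = 42.57, so W_min = Q_C/COP = Q_C·ΔT/T_C.
W_min = 11800000 × 7.000/298.00 = 277200 kJ.

277200 kJ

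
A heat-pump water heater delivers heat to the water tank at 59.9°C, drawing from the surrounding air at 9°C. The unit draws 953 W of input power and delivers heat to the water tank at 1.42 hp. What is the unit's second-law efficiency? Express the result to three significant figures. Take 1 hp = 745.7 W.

Converting, Q̇_H = 1.420 hp = 1059 W, so COP_actual = Q̇_H/Ẇ = 1059/953.0 = 1.111.
In absolute terms T_C = 282.15 K and T_H = 333.05 K, so ΔT = 50.90 K.
COP_Carnot = T_H/ΔT = 333.05/50.90 = 6.543.
η_II = COP_actual/COP_Carnot = 1.111/6.543 = 0.1698.

0.170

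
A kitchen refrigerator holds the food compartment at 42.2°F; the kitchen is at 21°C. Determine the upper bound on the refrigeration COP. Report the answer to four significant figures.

In absolute terms T_C = 278.82 K and T_H = 294.15 K, so ΔT = 15.33 K.
For a reversible cycle, COP_Carnot = T_C/ΔT = 278.82/15.33 = 18.18.

18.18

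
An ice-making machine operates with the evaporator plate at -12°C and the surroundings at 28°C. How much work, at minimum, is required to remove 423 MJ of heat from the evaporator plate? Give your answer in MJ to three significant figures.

In absolute terms T_C = 261.15 K and T_H = 301.15 K, so ΔT = 40.00 K.
The reversible limit is COP_R = T_C/ΔT = 6.529, so W_min = Q_C/COP = Q_C·ΔT/T_C.
W_min = 423.0 × 40.00/261.15 = 64.79 MJ.

64.8 MJ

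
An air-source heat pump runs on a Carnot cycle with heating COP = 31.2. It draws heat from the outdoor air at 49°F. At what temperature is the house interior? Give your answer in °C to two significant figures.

19 °C

COP_HP = T_H/(T_H − T_C) rearranges to T_H = COP·T_C/(COP − 1).
With T_C = 282.59 K, T_H = 31.2 × 282.59/30.20 = 291.95 K.
Converting, 291.95 K = 18.80°C.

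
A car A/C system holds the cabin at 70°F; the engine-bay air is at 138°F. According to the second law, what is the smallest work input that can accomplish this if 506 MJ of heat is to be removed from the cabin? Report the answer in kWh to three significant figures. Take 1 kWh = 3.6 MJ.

In absolute terms T_C = 294.26 K and T_H = 332.04 K, so ΔT = 37.78 K.
The reversible limit is COP_R = T_C/ΔT = 7.789, so W_min = Q_C/COP = Q_C·ΔT/T_C.
W_min = 506.0 × 37.78/294.26 = 64.96 MJ = 18.04 kWh.

18.0 kWh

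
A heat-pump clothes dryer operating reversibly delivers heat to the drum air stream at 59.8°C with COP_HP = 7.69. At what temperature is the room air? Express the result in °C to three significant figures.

COP_HP = T_H/(T_H − T_C) gives T_H − T_C = T_H/COP.
With T_H = 332.95 K, T_C = 332.95 × (1 − 1/7.69) = 289.65 K.
Converting, 289.65 K = 16.50°C.

16.5 °C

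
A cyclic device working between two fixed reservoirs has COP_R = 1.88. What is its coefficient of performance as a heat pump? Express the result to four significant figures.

2.880

The first law on one cycle gives Q_H = Q_C + W, so Q_H/W = Q_C/W + 1.
COP_HP = COP_R + 1 = 1.88 + 1 = 2.88.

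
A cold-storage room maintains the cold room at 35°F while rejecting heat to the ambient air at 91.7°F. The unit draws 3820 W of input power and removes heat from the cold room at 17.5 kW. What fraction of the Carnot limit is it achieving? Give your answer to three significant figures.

0.525

Converting, Q̇_C = 17.50 kW = 17500 W, so COP_actual = Q̇_C/Ẇ = 17500/3820 = 4.581.
In absolute terms T_C = 274.82 K and T_H = 306.32 K, so ΔT = 31.50 K.
COP_Carnot = T_C/ΔT = 274.82/31.50 = 8.724.
η_II = COP_actual/COP_Carnot = 4.581/8.724 = 0.5251.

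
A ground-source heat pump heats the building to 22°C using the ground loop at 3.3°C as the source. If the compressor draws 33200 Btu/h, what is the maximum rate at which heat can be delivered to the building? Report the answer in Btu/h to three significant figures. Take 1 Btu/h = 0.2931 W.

524000 Btu/h

In absolute terms T_C = 276.45 K and T_H = 295.15 K, so ΔT = 18.70 K.
COP_Carnot = T_H/ΔT = 295.15/18.70 = 15.78.
Q̇_max = COP_Carnot × Ẇ = 15.78 × 33200 Btu/h = 524000 Btu/h.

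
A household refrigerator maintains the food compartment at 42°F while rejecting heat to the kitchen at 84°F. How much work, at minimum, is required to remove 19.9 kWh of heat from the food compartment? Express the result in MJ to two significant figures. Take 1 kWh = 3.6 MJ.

In absolute terms T_C = 278.71 K and T_H = 302.04 K, so ΔT = 23.33 K.
The reversible limit is COP_R = T_C/ΔT = 11.94, so W_min = Q_C/COP = Q_C·ΔT/T_C.
W_min = 19.90 × 23.33/278.71 = 1.666 kWh = 5.998 MJ.

6.0 MJ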